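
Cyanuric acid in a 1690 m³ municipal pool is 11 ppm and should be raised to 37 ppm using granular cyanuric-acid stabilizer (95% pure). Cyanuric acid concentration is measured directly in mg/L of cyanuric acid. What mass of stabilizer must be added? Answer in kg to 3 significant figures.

46.3 kg

Volume: 1690 m³ = 1,690,000 L.
CYA to add: (37 − 11) = 26 mg/L × 1,690,000 L = 43,940 g cyanuric acid.
At 95% purity: 43,940 / 0.95 = 46,250 g product.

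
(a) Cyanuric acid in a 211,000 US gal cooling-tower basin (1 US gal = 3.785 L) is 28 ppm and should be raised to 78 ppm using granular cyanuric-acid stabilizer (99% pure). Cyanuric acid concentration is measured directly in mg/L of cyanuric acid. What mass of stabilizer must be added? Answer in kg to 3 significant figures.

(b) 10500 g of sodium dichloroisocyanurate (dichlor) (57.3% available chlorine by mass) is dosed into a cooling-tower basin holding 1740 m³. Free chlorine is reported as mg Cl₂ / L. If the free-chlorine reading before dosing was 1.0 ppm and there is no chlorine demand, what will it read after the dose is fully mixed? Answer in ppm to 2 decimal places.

(a) 40.3 kg; (b) 4.46 ppm

(a) Volume: 211,000 US gal × 3.785 L/gal = 798,635 L.
(a) CYA to add: (78 − 28) = 50 mg/L × 798,635 L = 39,930 g cyanuric acid.
(a) At 99% purity: 39,930 / 0.99 = 40,340 g product.

(b) Volume: 1740 m³ = 1,740,000 L.
(b) Available chlorine delivered: 10,500 g × 0.573 = 6016 g as Cl₂.
(b) Concentration rise: 6016 g / 1,740,000 L = 3.458 mg/L = 3.46 ppm.
(b) Final FC: 1.0 + 3.46 = 4.46 ppm.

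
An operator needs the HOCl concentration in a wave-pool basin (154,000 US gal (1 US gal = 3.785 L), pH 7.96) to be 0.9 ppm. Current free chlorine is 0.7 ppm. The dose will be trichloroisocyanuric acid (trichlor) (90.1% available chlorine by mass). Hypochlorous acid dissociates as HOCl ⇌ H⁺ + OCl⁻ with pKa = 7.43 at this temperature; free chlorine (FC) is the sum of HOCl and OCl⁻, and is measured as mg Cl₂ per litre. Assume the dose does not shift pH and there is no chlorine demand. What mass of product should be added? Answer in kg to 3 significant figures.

Volume: 154,000 US gal × 3.785 L/gal = 582,890 L.
[OCl⁻]/[HOCl] = 10^(pH − pKa) = 10^(7.96 − 7.43) = 3.388; fraction as HOCl = 1/(1 + 3.388) = 0.2279.
Free chlorine required for 0.9 ppm HOCl: 0.9 / 0.2279 = 3.95 ppm.
FC to add: 3.95 − 0.7 = 3.25 mg/L as Cl₂.
Cl₂ equivalent: 3.25 mg/L × 582,890 L = 1894 g.
Product at 90.1% available Cl: 1894 / 0.901 = 2102 g.

2.10 kg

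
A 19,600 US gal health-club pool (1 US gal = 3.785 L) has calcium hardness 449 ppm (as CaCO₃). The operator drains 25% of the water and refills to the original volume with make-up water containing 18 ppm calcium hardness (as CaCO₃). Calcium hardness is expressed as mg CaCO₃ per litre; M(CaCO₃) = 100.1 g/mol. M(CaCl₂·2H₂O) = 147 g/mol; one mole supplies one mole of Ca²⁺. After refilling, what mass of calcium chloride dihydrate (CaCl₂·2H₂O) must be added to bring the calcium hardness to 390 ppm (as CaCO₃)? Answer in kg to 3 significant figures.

Volume: 19,600 US gal × 3.785 L/gal = 74,186 L.
After draining 25% and refilling: 449 × 0.75 + 18 × 0.25 = 341.25 ppm.
Deficit to target: 390 − 341.25 = 48.75 mg/L.
As CaCO₃: 48.75 mg/L × 74,186 L = 3617 g; ÷ 100.1 = 36.13 mol Ca²⁺.
Mass: 36.13 × 147 = 5311 g.

5.31 kg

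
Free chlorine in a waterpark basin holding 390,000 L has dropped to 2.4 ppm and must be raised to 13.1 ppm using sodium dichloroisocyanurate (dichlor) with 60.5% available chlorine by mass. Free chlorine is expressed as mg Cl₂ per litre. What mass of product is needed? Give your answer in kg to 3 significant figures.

6.90 kg

Chlorine deficit: 13.1 − 2.4 = 10.7 ppm = 10.7 mg/L as Cl₂.
Cl₂ equivalent needed: 10.7 mg/L × 390,000 L = 4,173,000 mg = 4173 g.
Product at 60.5% available chlorine: 4173 / 0.605 = 6898 g.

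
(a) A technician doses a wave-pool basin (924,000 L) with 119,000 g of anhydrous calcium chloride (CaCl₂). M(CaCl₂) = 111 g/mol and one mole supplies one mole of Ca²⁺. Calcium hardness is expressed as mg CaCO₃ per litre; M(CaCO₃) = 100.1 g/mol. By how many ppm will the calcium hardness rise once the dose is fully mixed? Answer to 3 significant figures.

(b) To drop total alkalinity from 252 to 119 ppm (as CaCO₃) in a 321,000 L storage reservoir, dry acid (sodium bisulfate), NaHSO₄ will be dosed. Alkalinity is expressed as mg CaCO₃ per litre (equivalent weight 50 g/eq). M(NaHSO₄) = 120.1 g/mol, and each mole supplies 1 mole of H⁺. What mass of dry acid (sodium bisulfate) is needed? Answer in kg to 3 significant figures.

(a) Moles of Ca²⁺: 119,000 g ÷ 111 g/mol = 1072 mol.
(a) As CaCO₃: 1072 mol × 100.1 g/mol = 107,300 g.
(a) Rise: 107,300 g / 924,000 L × 1000 = 116.1 mg/L.

(b) Alkalinity to neutralize: (252 − 119) = 133 mg/L as CaCO₃ × 321,000 L = 42,690 g as CaCO₃.
(b) Equivalents of H⁺ required: 42,690 ÷ 50 g/eq = 853.9 eq = 853.9 mol NaHSO₄.
(b) Mass of NaHSO₄: 853.9 × 120.1 = 102,500 g.

(a) 116 ppm; (b) 103 kg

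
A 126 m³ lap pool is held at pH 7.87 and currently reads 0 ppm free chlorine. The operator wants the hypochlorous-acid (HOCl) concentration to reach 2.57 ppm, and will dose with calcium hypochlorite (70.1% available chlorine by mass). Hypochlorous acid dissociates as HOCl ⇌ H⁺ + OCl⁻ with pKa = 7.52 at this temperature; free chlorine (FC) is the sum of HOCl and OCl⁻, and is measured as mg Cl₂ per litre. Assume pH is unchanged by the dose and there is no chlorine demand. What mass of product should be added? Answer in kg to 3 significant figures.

1.50 kg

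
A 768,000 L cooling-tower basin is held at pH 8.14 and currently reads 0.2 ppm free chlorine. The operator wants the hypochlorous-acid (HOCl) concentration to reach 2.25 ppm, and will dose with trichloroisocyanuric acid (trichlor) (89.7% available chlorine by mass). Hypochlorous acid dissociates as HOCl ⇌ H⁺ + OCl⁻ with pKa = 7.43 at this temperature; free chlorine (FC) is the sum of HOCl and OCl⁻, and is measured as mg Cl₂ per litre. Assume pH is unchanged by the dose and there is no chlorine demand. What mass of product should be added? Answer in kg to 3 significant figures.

[OCl⁻]/[HOCl] = 10^(pH − pKa) = 10^(8.14 − 7.43) = 5.129; fraction as HOCl = 1/(1 + 5.129) = 0.1632.
Free chlorine required for 2.25 ppm HOCl: 2.25 / 0.1632 = 13.79 ppm.
FC to add: 13.79 − 0.2 = 13.59 mg/L as Cl₂.
Cl₂ equivalent: 13.59 mg/L × 768,000 L = 10,440 g.
Product at 89.7% available Cl: 10,440 / 0.897 = 11,640 g.

11.6 kg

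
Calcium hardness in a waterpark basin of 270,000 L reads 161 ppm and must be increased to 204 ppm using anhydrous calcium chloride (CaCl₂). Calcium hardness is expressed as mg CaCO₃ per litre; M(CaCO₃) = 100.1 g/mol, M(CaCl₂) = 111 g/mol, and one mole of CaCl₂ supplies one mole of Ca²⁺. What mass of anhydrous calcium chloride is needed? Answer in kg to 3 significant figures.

12.9 kg

Hardness to add: (204 − 161) = 43 mg/L as CaCO₃ × 270,000 L = 11,610 g as CaCO₃.
Moles of Ca²⁺ (1 mol Ca²⁺ ≡ 1 mol CaCO₃): 11,610 / 100.1 g/mol = 116 mol.
Mass of CaCl₂: 116 × 111 = 12,870 g.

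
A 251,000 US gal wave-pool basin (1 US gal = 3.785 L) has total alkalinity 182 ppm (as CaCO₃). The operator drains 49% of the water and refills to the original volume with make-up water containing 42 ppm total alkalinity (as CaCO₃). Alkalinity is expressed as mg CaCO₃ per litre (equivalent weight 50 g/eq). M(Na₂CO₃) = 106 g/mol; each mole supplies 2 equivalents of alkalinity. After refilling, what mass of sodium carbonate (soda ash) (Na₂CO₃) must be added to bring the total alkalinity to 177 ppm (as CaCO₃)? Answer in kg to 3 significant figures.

64.0 kg

Volume: 251,000 US gal × 3.785 L/gal = 950,035 L.
After draining 49% and refilling: 182 × 0.51 + 42 × 0.49 = 113.4 ppm.
Deficit to target: 177 − 113.4 = 63.6 mg/L.
As CaCO₃: 63.6 mg/L × 950,035 L = 60,420 g; ÷ 50 g/eq ÷ 2 = 604.2 mol Na₂CO₃.
Mass: 604.2 × 106 = 64,050 g.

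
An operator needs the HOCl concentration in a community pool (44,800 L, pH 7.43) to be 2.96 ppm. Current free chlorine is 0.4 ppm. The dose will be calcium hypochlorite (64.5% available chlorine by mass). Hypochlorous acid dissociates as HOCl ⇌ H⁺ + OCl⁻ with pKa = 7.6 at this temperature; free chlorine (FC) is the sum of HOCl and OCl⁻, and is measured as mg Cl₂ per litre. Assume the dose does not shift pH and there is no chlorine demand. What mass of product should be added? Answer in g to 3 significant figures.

317 g

[OCl⁻]/[HOCl] = 10^(pH − pKa) = 10^(7.43 − 7.6) = 0.6761; fraction as HOCl = 1/(1 + 0.6761) = 0.5966.
Free chlorine required for 2.96 ppm HOCl: 2.96 / 0.5966 = 4.961 ppm.
FC to add: 4.961 − 0.4 = 4.561 mg/L as Cl₂.
Cl₂ equivalent: 4.561 mg/L × 44,800 L = 204.3 g.
Product at 64.5% available Cl: 204.3 / 0.645 = 316.8 g.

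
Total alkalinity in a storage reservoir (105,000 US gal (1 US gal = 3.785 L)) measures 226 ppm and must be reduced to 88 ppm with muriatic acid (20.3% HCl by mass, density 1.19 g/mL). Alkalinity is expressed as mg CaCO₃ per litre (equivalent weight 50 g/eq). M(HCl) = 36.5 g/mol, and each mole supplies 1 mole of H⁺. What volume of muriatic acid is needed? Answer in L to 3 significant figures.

166 L

Volume: 105,000 US gal × 3.785 L/gal = 397,425 L.
Alkalinity to neutralize: (226 − 88) = 138 mg/L as CaCO₃ × 397,425 L = 54,840 g as CaCO₃.
Equivalents of H⁺ required: 54,840 ÷ 50 g/eq = 1097 eq = 1097 mol HCl.
Mass of HCl: 1097 × 36.5 = 40,040 g.
Mass of 20.3% solution: 40,040 / 0.203 = 197,200 g.
Volume: 197,200 g ÷ 1.19 g/mL = 165,700 mL.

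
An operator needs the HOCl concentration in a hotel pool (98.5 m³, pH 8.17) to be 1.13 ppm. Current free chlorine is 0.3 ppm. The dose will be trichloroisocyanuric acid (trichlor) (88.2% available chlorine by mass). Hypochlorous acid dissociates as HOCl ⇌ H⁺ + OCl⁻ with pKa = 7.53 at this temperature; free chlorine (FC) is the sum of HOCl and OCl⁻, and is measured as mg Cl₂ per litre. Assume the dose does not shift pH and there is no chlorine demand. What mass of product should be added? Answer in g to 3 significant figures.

644 g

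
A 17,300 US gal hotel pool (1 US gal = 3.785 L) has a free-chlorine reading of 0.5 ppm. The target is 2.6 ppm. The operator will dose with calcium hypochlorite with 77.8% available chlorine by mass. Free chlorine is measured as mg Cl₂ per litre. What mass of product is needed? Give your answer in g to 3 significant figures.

177 g

Volume: 17,300 US gal × 3.785 L/gal = 65,480 L.
Chlorine deficit: 2.6 − 0.5 = 2.1 ppm = 2.1 mg/L as Cl₂.
Cl₂ equivalent needed: 2.1 mg/L × 65,480 L = 137,500 mg = 137.5 g.
Product at 77.8% available chlorine: 137.5 / 0.778 = 176.7 g.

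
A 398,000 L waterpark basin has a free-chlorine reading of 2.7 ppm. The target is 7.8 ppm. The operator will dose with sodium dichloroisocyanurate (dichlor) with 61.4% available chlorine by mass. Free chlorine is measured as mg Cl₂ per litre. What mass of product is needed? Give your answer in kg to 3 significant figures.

Chlorine deficit: 7.8 − 2.7 = 5.1 ppm = 5.1 mg/L as Cl₂.
Cl₂ equivalent needed: 5.1 mg/L × 398,000 L = 2,030,000 mg = 2030 g.
Product at 61.4% available chlorine: 2030 / 0.614 = 3306 g.

3.31 kg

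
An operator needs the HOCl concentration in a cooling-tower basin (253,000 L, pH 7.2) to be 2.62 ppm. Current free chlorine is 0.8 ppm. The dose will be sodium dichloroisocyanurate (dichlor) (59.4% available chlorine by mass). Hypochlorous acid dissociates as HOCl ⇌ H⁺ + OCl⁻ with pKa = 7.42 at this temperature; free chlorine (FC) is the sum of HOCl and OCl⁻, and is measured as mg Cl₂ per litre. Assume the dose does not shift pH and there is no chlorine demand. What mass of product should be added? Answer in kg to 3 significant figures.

1.45 kg

[OCl⁻]/[HOCl] = 10^(pH − pKa) = 10^(7.2 − 7.42) = 0.6026; fraction as HOCl = 1/(1 + 0.6026) = 0.624.
Free chlorine required for 2.62 ppm HOCl: 2.62 / 0.624 = 4.199 ppm.
FC to add: 4.199 − 0.8 = 3.399 mg/L as Cl₂.
Cl₂ equivalent: 3.399 mg/L × 253,000 L = 859.9 g.
Product at 59.4% available Cl: 859.9 / 0.594 = 1448 g.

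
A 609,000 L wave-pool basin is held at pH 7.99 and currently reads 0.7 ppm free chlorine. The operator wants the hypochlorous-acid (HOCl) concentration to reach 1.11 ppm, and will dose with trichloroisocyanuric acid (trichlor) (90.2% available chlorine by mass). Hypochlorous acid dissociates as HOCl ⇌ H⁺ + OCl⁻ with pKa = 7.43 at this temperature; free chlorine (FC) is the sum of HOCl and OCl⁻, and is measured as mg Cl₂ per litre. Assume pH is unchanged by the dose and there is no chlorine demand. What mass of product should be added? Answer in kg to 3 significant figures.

[OCl⁻]/[HOCl] = 10^(pH − pKa) = 10^(7.99 − 7.43) = 3.631; fraction as HOCl = 1/(1 + 3.631) = 0.2159.
Free chlorine required for 1.11 ppm HOCl: 1.11 / 0.2159 = 5.14 ppm.
FC to add: 5.14 − 0.7 = 4.44 mg/L as Cl₂.
Cl₂ equivalent: 4.44 mg/L × 609,000 L = 2704 g.
Product at 90.2% available Cl: 2704 / 0.902 = 2998 g.

3.00 kg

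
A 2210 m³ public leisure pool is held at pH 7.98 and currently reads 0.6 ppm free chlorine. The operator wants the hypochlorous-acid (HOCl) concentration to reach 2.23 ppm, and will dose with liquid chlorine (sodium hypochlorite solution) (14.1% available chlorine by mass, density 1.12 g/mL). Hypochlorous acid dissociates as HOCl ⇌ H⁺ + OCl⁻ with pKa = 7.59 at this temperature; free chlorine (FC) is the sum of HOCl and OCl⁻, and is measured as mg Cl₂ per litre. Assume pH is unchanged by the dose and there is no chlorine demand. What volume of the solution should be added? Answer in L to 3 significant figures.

Volume: 2210 m³ = 2,210,000 L.
[OCl⁻]/[HOCl] = 10^(pH − pKa) = 10^(7.98 − 7.59) = 2.455; fraction as HOCl = 1/(1 + 2.455) = 0.2895.
Free chlorine required for 2.23 ppm HOCl: 2.23 / 0.2895 = 7.704 ppm.
FC to add: 7.704 − 0.6 = 7.104 mg/L as Cl₂.
Cl₂ equivalent: 7.104 mg/L × 2,210,000 L = 15,700 g.
Product at 14.1% available Cl: 15,700 / 0.141 = 111,300 g.
Volume: 111,300 g ÷ 1.12 g/mL = 99,420 mL.

99.4 L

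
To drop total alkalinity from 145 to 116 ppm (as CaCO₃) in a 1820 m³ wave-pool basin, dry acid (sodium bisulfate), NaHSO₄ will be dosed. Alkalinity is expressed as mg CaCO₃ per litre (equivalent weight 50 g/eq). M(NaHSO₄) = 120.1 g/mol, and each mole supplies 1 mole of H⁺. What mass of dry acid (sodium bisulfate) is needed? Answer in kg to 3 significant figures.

Volume: 1820 m³ = 1,820,000 L.
Alkalinity to neutralize: (145 − 116) = 29 mg/L as CaCO₃ × 1,820,000 L = 52,780 g as CaCO₃.
Equivalents of H⁺ required: 52,780 ÷ 50 g/eq = 1056 eq = 1056 mol NaHSO₄.
Mass of NaHSO₄: 1056 × 120.1 = 126,800 g.

127 kg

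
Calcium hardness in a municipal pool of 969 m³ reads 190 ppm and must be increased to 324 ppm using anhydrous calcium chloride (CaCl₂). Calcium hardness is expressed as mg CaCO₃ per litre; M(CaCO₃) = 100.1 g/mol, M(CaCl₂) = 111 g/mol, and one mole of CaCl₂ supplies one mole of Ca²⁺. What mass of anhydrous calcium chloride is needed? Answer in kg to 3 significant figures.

Volume: 969 m³ = 969,000 L.
Hardness to add: (324 − 190) = 134 mg/L as CaCO₃ × 969,000 L = 129,800 g as CaCO₃.
Moles of Ca²⁺ (1 mol Ca²⁺ ≡ 1 mol CaCO₃): 129,800 / 100.1 g/mol = 1297 mol.
Mass of CaCl₂: 1297 × 111 = 144,000 g.

144 kg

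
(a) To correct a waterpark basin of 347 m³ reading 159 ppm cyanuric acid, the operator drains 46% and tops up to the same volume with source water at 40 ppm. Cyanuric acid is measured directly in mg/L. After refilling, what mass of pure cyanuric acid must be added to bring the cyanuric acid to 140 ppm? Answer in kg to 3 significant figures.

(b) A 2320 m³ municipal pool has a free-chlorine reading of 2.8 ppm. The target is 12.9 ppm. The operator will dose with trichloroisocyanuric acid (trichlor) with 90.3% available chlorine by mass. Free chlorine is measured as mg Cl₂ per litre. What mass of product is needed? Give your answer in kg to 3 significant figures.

(a) 12.4 kg; (b) 25.9 kg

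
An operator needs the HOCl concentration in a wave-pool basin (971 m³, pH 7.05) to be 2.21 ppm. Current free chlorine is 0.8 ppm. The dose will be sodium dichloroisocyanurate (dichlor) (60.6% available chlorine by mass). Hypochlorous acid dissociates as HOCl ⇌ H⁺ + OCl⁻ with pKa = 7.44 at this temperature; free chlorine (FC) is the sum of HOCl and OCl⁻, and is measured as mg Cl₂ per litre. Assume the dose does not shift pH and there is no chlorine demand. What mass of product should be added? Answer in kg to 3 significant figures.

Volume: 971 m³ = 971,000 L.
[OCl⁻]/[HOCl] = 10^(pH − pKa) = 10^(7.05 − 7.44) = 0.4074; fraction as HOCl = 1/(1 + 0.4074) = 0.7105.
Free chlorine required for 2.21 ppm HOCl: 2.21 / 0.7105 = 3.11 ppm.
FC to add: 3.11 − 0.8 = 2.31 mg/L as Cl₂.
Cl₂ equivalent: 2.31 mg/L × 971,000 L = 2243 g.
Product at 60.6% available Cl: 2243 / 0.606 = 3702 g.

3.70 kg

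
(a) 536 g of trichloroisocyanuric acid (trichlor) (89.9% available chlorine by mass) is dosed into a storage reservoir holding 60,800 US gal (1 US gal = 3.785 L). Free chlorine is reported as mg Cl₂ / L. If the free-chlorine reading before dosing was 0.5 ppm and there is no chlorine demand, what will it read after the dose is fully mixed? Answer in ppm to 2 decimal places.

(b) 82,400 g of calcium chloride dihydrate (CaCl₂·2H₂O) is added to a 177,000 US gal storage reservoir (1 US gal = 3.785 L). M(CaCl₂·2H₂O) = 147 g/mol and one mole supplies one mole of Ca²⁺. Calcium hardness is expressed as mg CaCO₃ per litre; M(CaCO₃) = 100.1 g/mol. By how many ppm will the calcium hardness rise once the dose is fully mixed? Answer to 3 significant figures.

(a) Volume: 60,800 US gal × 3.785 L/gal = 230,128 L.
(a) Available chlorine delivered: 536 g × 0.899 = 481.9 g as Cl₂.
(a) Concentration rise: 481.9 g / 230,128 L = 2.094 mg/L = 2.09 ppm.
(a) Final FC: 0.5 + 2.09 = 2.59 ppm.

(b) Volume: 177,000 US gal × 3.785 L/gal = 669,945 L.
(b) Moles of Ca²⁺: 82,400 g ÷ 147 g/mol = 560.5 mol.
(b) As CaCO₃: 560.5 mol × 100.1 g/mol = 56,110 g.
(b) Rise: 56,110 g / 669,945 L × 1000 = 83.75 mg/L.

(a) 2.59 ppm; (b) 83.8 ppm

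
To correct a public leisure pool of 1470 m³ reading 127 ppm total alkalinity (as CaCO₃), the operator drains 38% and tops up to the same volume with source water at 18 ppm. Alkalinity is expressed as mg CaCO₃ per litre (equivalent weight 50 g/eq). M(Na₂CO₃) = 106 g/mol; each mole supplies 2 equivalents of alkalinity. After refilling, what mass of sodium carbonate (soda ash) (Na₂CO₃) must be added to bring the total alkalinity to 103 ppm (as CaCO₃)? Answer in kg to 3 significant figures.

27.1 kg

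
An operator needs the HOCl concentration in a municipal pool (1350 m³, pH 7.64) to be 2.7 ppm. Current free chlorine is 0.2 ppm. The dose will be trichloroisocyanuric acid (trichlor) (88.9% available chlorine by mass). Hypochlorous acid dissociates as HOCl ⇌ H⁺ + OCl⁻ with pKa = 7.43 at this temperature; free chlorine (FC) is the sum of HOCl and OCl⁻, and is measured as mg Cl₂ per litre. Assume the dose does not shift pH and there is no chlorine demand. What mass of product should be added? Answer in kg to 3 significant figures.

10.4 kg

Volume: 1350 m³ = 1,350,000 L.
[OCl⁻]/[HOCl] = 10^(pH − pKa) = 10^(7.64 − 7.43) = 1.622; fraction as HOCl = 1/(1 + 1.622) = 0.3814.
Free chlorine required for 2.7 ppm HOCl: 2.7 / 0.3814 = 7.079 ppm.
FC to add: 7.079 − 0.2 = 6.879 mg/L as Cl₂.
Cl₂ equivalent: 6.879 mg/L × 1,350,000 L = 9286 g.
Product at 88.9% available Cl: 9286 / 0.889 = 10,450 g.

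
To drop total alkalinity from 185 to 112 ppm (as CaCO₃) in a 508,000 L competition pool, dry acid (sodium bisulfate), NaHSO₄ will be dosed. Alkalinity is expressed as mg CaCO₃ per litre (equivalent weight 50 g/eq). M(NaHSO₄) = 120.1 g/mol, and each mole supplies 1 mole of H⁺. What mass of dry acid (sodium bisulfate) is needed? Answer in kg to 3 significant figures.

89.1 kg

Alkalinity to neutralize: (185 − 112) = 73 mg/L as CaCO₃ × 508,000 L = 37,080 g as CaCO₃.
Equivalents of H⁺ required: 37,080 ÷ 50 g/eq = 741.7 eq = 741.7 mol NaHSO₄.
Mass of NaHSO₄: 741.7 × 120.1 = 89,080 g.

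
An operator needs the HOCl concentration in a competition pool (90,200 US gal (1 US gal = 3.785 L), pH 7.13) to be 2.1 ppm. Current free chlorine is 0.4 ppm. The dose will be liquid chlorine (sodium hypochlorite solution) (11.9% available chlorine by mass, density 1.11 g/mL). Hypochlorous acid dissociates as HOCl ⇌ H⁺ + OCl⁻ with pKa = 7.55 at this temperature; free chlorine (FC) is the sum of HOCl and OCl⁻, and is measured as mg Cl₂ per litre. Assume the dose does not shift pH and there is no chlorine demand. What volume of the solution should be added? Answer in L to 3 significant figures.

6.46 L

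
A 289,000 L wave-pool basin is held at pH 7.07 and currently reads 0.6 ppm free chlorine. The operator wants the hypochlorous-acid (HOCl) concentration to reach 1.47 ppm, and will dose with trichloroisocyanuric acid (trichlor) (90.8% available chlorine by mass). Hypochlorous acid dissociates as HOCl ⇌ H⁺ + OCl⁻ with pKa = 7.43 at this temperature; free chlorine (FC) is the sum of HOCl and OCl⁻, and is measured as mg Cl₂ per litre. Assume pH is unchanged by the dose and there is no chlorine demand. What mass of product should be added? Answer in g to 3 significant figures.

481 g

[OCl⁻]/[HOCl] = 10^(pH − pKa) = 10^(7.07 − 7.43) = 0.4365; fraction as HOCl = 1/(1 + 0.4365) = 0.6961.
Free chlorine required for 1.47 ppm HOCl: 1.47 / 0.6961 = 2.112 ppm.
FC to add: 2.112 − 0.6 = 1.512 mg/L as Cl₂.
Cl₂ equivalent: 1.512 mg/L × 289,000 L = 436.9 g.
Product at 90.8% available Cl: 436.9 / 0.908 = 481.1 g.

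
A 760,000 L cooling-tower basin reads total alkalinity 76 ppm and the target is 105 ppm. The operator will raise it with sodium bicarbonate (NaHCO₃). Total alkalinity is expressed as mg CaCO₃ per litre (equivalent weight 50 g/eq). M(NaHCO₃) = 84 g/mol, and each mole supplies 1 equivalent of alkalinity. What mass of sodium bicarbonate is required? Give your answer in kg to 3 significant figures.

Alkalinity to add: (105 − 76) = 29 mg/L as CaCO₃ × 760,000 L = 22,040 g as CaCO₃.
Equivalents: 22,040 g ÷ 50 g/eq = 440.8 eq.
NaHCO₃ supplies 1 eq per mole → 440.8 mol.
Mass: 440.8 mol × 84 g/mol = 37,030 g.

37.0 kg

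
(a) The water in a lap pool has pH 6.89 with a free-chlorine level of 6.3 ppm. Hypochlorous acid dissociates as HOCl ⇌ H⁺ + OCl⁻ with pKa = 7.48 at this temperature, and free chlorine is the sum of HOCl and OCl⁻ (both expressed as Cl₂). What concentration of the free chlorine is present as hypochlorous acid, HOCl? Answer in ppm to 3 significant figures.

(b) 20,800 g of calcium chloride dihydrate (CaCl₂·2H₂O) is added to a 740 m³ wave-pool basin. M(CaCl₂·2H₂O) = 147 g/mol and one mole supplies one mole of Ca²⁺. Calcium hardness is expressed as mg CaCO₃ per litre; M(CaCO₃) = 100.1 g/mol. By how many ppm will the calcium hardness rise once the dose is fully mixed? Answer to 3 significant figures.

(a) 5.01 ppm; (b) 19.1 ppm

(a) [OCl⁻]/[HOCl] = 10^(pH − pKa) = 10^(6.89 − 7.48) = 10^-0.59 = 0.257.
(a) Fraction as HOCl = 1 / (1 + 0.257) = 0.7955.
(a) HOCl = 0.7955 × 6.3 ppm = 5.012 ppm.

(b) Volume: 740 m³ = 740,000 L.
(b) Moles of Ca²⁺: 20,800 g ÷ 147 g/mol = 141.5 mol.
(b) As CaCO₃: 141.5 mol × 100.1 g/mol = 14,160 g.
(b) Rise: 14,160 g / 740,000 L × 1000 = 19.14 mg/L.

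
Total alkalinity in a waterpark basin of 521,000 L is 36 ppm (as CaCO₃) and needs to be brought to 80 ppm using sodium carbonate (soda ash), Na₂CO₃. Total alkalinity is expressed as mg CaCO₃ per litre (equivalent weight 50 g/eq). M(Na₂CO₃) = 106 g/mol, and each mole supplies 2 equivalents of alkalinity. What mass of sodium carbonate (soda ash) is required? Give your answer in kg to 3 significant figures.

24.3 kg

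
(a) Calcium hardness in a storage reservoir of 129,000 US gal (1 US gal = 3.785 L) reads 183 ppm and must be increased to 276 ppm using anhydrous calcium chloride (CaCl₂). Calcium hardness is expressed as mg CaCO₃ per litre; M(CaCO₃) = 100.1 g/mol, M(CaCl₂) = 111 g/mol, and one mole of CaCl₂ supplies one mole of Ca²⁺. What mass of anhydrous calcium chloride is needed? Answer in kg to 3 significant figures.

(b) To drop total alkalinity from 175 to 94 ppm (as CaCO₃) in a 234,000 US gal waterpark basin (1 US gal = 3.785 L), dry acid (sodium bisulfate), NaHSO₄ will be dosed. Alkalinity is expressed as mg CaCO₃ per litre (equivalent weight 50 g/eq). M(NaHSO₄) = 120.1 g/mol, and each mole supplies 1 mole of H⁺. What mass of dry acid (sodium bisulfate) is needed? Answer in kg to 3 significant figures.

(a) Volume: 129,000 US gal × 3.785 L/gal = 488,265 L.
(a) Hardness to add: (276 − 183) = 93 mg/L as CaCO₃ × 488,265 L = 45,410 g as CaCO₃.
(a) Moles of Ca²⁺ (1 mol Ca²⁺ ≡ 1 mol CaCO₃): 45,410 / 100.1 g/mol = 453.6 mol.
(a) Mass of CaCl₂: 453.6 × 111 = 50,350 g.

(b) Volume: 234,000 US gal × 3.785 L/gal = 885,690 L.
(b) Alkalinity to neutralize: (175 − 94) = 81 mg/L as CaCO₃ × 885,690 L = 71,740 g as CaCO₃.
(b) Equivalents of H⁺ required: 71,740 ÷ 50 g/eq = 1435 eq = 1435 mol NaHSO₄.
(b) Mass of NaHSO₄: 1435 × 120.1 = 172,300 g.

(a) 50.4 kg; (b) 172 kg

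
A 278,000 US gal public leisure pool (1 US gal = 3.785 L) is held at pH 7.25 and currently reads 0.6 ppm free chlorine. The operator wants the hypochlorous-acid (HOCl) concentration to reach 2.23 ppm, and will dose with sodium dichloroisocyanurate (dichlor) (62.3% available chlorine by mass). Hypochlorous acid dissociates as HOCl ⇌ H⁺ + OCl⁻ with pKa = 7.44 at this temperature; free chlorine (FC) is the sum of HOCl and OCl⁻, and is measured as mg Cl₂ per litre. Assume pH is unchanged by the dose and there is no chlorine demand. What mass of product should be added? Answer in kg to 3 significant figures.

5.18 kg

Volume: 278,000 US gal × 3.785 L/gal = 1,052,230 L.
[OCl⁻]/[HOCl] = 10^(pH − pKa) = 10^(7.25 − 7.44) = 0.6457; fraction as HOCl = 1/(1 + 0.6457) = 0.6077.
Free chlorine required for 2.23 ppm HOCl: 2.23 / 0.6077 = 3.67 ppm.
FC to add: 3.67 − 0.6 = 3.07 mg/L as Cl₂.
Cl₂ equivalent: 3.07 mg/L × 1,052,230 L = 3230 g.
Product at 62.3% available Cl: 3230 / 0.623 = 5185 g.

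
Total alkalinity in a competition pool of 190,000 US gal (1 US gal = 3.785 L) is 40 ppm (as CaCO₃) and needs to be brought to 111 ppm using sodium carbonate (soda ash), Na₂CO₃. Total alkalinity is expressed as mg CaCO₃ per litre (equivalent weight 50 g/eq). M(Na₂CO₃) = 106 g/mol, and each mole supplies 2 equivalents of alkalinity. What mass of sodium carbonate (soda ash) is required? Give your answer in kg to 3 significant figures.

Volume: 190,000 US gal × 3.785 L/gal = 719,150 L.
Alkalinity to add: (111 − 40) = 71 mg/L as CaCO₃ × 719,150 L = 51,060 g as CaCO₃.
Equivalents: 51,060 g ÷ 50 g/eq = 1021 eq.
Each mole of Na₂CO₃ supplies 2 eq, so 1021 / 2 = 510.6 mol.
Mass: 510.6 mol × 106 g/mol = 54,120 g.

54.1 kg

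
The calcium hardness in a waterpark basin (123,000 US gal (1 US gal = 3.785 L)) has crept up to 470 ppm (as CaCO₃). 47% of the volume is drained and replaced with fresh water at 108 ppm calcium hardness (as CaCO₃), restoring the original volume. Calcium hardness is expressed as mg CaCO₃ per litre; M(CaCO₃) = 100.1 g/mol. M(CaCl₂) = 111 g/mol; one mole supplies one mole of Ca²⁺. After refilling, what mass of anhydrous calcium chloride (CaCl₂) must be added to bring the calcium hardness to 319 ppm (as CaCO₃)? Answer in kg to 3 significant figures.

9.88 kg

Volume: 123,000 US gal × 3.785 L/gal = 465,555 L.
After draining 47% and refilling: 470 × 0.53 + 108 × 0.47 = 299.86 ppm.
Deficit to target: 319 − 299.86 = 19.14 mg/L.
As CaCO₃: 19.14 mg/L × 465,555 L = 8911 g; ÷ 100.1 = 89.02 mol Ca²⁺.
Mass: 89.02 × 111 = 9881 g.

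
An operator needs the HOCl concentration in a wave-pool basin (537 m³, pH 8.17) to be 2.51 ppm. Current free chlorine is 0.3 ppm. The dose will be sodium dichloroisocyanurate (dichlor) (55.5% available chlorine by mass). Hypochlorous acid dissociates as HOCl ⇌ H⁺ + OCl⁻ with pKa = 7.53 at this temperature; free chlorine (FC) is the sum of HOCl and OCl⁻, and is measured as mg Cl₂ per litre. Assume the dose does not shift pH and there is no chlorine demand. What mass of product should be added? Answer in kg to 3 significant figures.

Volume: 537 m³ = 537,000 L.
[OCl⁻]/[HOCl] = 10^(pH − pKa) = 10^(8.17 − 7.53) = 4.365; fraction as HOCl = 1/(1 + 4.365) = 0.1864.
Free chlorine required for 2.51 ppm HOCl: 2.51 / 0.1864 = 13.47 ppm.
FC to add: 13.47 − 0.3 = 13.17 mg/L as Cl₂.
Cl₂ equivalent: 13.17 mg/L × 537,000 L = 7070 g.
Product at 55.5% available Cl: 7070 / 0.555 = 12,740 g.

12.7 kg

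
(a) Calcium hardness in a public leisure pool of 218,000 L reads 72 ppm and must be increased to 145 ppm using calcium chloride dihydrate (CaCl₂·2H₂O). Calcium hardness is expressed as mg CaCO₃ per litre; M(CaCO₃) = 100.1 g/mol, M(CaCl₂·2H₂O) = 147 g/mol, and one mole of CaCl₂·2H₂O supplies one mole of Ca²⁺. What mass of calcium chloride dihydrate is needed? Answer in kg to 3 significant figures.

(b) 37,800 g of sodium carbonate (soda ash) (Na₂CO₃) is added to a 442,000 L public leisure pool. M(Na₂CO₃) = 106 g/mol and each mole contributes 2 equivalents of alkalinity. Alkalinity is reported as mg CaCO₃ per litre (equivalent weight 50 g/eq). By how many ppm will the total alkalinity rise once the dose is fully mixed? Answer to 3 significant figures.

(a) 23.4 kg; (b) 80.7 ppm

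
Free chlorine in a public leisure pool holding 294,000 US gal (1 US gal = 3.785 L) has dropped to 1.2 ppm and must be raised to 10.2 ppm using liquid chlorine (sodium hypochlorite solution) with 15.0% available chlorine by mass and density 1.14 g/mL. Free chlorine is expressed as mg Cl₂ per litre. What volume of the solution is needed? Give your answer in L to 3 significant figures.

Volume: 294,000 US gal × 3.785 L/gal = 1,112,790 L.
Chlorine deficit: 10.2 − 1.2 = 9 ppm = 9 mg/L as Cl₂.
Cl₂ equivalent needed: 9 mg/L × 1,112,790 L = 10,020,000 mg = 10,020 g.
Product at 15.0% available chlorine: 10,020 / 0.15 = 66,770 g.
Volume at density 1.14 g/mL: 66,770 g ÷ 1.14 g/mL = 58,570 mL.

58.6 L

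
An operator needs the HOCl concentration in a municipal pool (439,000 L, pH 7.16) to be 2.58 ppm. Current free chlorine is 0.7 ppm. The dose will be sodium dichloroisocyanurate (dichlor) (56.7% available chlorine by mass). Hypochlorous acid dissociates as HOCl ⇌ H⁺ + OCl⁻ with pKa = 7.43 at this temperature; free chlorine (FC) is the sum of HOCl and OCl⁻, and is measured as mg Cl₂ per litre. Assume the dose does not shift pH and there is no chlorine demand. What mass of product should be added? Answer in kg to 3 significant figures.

2.53 kg

[OCl⁻]/[HOCl] = 10^(pH − pKa) = 10^(7.16 − 7.43) = 0.537; fraction as HOCl = 1/(1 + 0.537) = 0.6506.
Free chlorine required for 2.58 ppm HOCl: 2.58 / 0.6506 = 3.966 ppm.
FC to add: 3.966 − 0.7 = 3.266 mg/L as Cl₂.
Cl₂ equivalent: 3.266 mg/L × 439,000 L = 1434 g.
Product at 56.7% available Cl: 1434 / 0.567 = 2528 g.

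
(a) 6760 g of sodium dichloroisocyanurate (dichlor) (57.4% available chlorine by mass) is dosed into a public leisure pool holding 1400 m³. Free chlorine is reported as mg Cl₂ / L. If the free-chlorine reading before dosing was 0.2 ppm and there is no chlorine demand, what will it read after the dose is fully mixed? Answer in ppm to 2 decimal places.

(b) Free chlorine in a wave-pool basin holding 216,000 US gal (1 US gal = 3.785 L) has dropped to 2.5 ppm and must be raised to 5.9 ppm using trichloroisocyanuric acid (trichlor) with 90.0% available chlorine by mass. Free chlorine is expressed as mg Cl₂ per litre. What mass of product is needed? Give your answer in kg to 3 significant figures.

(a) 2.97 ppm; (b) 3.09 kg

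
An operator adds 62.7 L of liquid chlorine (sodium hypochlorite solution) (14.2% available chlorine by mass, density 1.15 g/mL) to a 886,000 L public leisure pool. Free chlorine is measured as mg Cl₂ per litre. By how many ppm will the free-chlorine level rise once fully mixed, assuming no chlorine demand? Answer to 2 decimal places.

Mass of solution: 62.7 L × 1000 mL/L × 1.15 g/mL = 72,100 g.
Available chlorine delivered: 72,100 g × 0.142 = 10,240 g as Cl₂.
Concentration rise: 10,240 g / 886,000 L = 11.56 mg/L = 11.56 ppm.

11.56 ppm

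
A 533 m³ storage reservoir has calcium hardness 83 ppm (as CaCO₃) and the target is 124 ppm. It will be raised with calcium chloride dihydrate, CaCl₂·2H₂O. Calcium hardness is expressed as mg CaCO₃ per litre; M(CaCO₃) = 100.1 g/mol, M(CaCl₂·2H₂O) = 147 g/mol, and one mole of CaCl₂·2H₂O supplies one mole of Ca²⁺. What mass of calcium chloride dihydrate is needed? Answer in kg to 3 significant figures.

32.1 kg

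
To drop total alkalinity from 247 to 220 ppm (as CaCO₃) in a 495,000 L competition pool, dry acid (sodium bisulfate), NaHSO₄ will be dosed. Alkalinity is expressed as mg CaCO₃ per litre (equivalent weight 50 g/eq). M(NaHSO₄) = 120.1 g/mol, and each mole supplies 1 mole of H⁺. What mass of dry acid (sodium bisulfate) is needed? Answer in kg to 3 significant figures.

Alkalinity to neutralize: (247 − 220) = 27 mg/L as CaCO₃ × 495,000 L = 13,360 g as CaCO₃.
Equivalents of H⁺ required: 13,360 ÷ 50 g/eq = 267.3 eq = 267.3 mol NaHSO₄.
Mass of NaHSO₄: 267.3 × 120.1 = 32,100 g.

32.1 kg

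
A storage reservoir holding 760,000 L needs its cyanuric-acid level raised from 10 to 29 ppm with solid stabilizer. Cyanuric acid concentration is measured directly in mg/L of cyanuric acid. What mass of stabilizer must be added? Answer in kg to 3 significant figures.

CYA to add: (29 − 10) = 19 mg/L × 760,000 L = 14,440 g cyanuric acid.

14.4 kg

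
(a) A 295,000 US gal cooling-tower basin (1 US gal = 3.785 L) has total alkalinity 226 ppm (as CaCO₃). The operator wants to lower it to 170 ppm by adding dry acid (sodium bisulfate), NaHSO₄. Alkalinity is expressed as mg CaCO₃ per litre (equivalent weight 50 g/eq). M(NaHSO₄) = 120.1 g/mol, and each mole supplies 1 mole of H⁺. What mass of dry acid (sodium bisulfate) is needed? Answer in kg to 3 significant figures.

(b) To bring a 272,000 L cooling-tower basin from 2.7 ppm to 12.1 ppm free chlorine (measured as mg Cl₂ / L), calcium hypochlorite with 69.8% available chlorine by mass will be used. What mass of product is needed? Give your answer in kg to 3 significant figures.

(a) Volume: 295,000 US gal × 3.785 L/gal = 1,116,575 L.
(a) Alkalinity to neutralize: (226 − 170) = 56 mg/L as CaCO₃ × 1,116,575 L = 62,530 g as CaCO₃.
(a) Equivalents of H⁺ required: 62,530 ÷ 50 g/eq = 1251 eq = 1251 mol NaHSO₄.
(a) Mass of NaHSO₄: 1251 × 120.1 = 150,200 g.

(b) Chlorine deficit: 12.1 − 2.7 = 9.4 ppm = 9.4 mg/L as Cl₂.
(b) Cl₂ equivalent needed: 9.4 mg/L × 272,000 L = 2,557,000 mg = 2557 g.
(b) Product at 69.8% available chlorine: 2557 / 0.698 = 3663 g.

(a) 150 kg; (b) 3.66 kg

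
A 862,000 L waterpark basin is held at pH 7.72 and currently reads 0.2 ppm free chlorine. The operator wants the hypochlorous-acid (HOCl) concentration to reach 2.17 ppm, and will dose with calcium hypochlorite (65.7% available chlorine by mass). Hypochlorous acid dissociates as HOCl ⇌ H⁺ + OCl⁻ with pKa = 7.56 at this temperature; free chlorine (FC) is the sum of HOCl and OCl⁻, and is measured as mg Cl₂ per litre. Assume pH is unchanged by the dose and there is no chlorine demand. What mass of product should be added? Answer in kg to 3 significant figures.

[OCl⁻]/[HOCl] = 10^(pH − pKa) = 10^(7.72 − 7.56) = 1.445; fraction as HOCl = 1/(1 + 1.445) = 0.4089.
Free chlorine required for 2.17 ppm HOCl: 2.17 / 0.4089 = 5.307 ppm.
FC to add: 5.307 − 0.2 = 5.107 mg/L as Cl₂.
Cl₂ equivalent: 5.107 mg/L × 862,000 L = 4402 g.
Product at 65.7% available Cl: 4402 / 0.657 = 6700 g.

6.70 kg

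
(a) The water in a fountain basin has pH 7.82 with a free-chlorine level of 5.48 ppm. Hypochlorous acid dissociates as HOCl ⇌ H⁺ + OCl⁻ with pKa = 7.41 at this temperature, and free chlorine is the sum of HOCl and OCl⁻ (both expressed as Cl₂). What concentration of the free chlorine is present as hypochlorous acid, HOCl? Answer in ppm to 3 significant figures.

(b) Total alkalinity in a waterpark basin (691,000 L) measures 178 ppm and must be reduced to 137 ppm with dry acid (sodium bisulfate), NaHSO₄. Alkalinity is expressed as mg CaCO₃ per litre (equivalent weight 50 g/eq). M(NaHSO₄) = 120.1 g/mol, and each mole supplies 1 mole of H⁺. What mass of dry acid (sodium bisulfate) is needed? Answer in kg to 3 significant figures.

(a) [OCl⁻]/[HOCl] = 10^(pH − pKa) = 10^(7.82 − 7.41) = 10^0.41 = 2.57.
(a) Fraction as HOCl = 1 / (1 + 2.57) = 0.2801.
(a) HOCl = 0.2801 × 5.48 ppm = 1.535 ppm.

(b) Alkalinity to neutralize: (178 − 137) = 41 mg/L as CaCO₃ × 691,000 L = 28,330 g as CaCO₃.
(b) Equivalents of H⁺ required: 28,330 ÷ 50 g/eq = 566.6 eq = 566.6 mol NaHSO₄.
(b) Mass of NaHSO₄: 566.6 × 120.1 = 68,050 g.

(a) 1.53 ppm; (b) 68.1 kg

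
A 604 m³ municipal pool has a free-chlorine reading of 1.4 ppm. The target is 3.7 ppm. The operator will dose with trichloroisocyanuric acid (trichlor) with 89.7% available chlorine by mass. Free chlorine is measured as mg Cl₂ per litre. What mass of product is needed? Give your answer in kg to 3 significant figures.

1.55 kg

Volume: 604 m³ = 604,000 L.
Chlorine deficit: 3.7 − 1.4 = 2.3 ppm = 2.3 mg/L as Cl₂.
Cl₂ equivalent needed: 2.3 mg/L × 604,000 L = 1,389,000 mg = 1389 g.
Product at 89.7% available chlorine: 1389 / 0.897 = 1549 g.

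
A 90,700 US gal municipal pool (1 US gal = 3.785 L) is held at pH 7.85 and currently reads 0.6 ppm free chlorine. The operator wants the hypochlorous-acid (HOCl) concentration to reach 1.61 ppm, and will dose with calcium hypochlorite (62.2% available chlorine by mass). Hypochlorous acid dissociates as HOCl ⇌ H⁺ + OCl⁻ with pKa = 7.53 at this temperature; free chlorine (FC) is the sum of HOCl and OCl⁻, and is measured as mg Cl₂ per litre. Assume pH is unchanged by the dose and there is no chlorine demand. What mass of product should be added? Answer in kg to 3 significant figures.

Volume: 90,700 US gal × 3.785 L/gal = 343,300 L.
[OCl⁻]/[HOCl] = 10^(pH − pKa) = 10^(7.85 − 7.53) = 2.089; fraction as HOCl = 1/(1 + 2.089) = 0.3237.
Free chlorine required for 1.61 ppm HOCl: 1.61 / 0.3237 = 4.974 ppm.
FC to add: 4.974 − 0.6 = 4.374 mg/L as Cl₂.
Cl₂ equivalent: 4.374 mg/L × 343,300 L = 1502 g.
Product at 62.2% available Cl: 1502 / 0.622 = 2414 g.

2.41 kg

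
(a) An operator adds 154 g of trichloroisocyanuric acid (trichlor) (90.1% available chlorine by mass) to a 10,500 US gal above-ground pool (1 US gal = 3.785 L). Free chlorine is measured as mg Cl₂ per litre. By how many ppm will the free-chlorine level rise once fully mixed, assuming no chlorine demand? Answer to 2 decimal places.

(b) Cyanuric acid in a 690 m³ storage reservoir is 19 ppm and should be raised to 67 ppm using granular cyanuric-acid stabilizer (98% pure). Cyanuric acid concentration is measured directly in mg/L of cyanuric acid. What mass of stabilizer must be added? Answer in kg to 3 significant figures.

(a) Volume: 10,500 US gal × 3.785 L/gal = 39,742 L.
(a) Available chlorine delivered: 154 g × 0.901 = 138.8 g as Cl₂.
(a) Concentration rise: 138.8 g / 39,742 L = 3.491 mg/L = 3.49 ppm.

(b) Volume: 690 m³ = 690,000 L.
(b) CYA to add: (67 − 19) = 48 mg/L × 690,000 L = 33,120 g cyanuric acid.
(b) At 98% purity: 33,120 / 0.98 = 33,800 g product.

(a) 3.49 ppm; (b) 33.8 kg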